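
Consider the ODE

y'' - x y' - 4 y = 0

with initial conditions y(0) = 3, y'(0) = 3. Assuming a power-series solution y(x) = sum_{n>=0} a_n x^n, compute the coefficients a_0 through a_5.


Ansatz: y(x) = sum_{n>=0} a_n x^n, so y'(x) = sum_{n>=1} n a_n x^(n-1) and y''(x) = sum_{n>=2} n(n-1) a_n x^(n-2).
Substitute into P(x) y'' + Q(x) y' + R(x) y = 0 with P(x) = 1, Q(x) = -x, R(x) = -4, and match powers of x.
Initial conditions: a_0 = 3, a_1 = 3.
Setting the coefficient of each power of x to zero and solving order by order (substituting the coefficients already found):
  x^0: 2 a_2 - 4 a_0 = 0  ->  2 a_2 = 4 a_0 = 12  ->  a_2 = 6
  x^1: 6 a_3 - 5 a_1 = 0  ->  6 a_3 = 5 a_1 = 15  ->  a_3 = 5/2
  x^2: 12 a_4 - 6 a_2 = 0  ->  12 a_4 = 6 a_2 = 36  ->  a_4 = 3
  x^3: 20 a_5 - 7 a_3 = 0  ->  20 a_5 = 7 a_3 = 35/2  ->  a_5 = 7/8
Truncated series: y(x) = 3 + 3 x + 6 x^2 + (5/2) x^3 + 3 x^4 + (7/8) x^5 + O(x^6).

a_0 = 3; a_1 = 3; a_2 = 6; a_3 = 5/2; a_4 = 3; a_5 = 7/8


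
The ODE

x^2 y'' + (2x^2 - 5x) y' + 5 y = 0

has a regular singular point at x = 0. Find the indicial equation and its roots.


Divide by x^2 to reach normal form y'' + P_1(x) y' + P_2(x) y = 0 with P_1(x) = 2 - 5/x and P_2(x) = 5/x^2.
x = 0 is a singular point because the y'-coefficient 2 - 5/x has a pole at x = 0 and the y-coefficient 5/x^2 has a pole at x = 0.
It is a regular singular point because x P_1(x) = p(x) = 2x - 5 and x^2 P_2(x) = q(x) = 5 are polynomials, hence analytic at x = 0.
p(0) = -5,  q(0) = 5.
Indicial equation: r(r-1) + p(0) r + q(0) = 0, i.e. r^2 + (p(0) - 1) r + q(0) = 0, i.e. r^2 - 6 r + 5 = 0.
Discriminant: (-6)^2 - 4(5) = 16, so r = (6 ± 4)/2.
Solving: r_1 = 5, r_2 = 1.

indicial: r^2 - 6 r + 5 = 0; roots r_1 = 5, r_2 = 1


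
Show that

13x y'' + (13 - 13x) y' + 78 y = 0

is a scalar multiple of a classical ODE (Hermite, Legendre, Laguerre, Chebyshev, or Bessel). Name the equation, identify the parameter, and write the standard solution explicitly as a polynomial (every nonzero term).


All three coefficients share the factor 13; dividing through by 13 gives  x y'' + (1 - x) y' + 6 y = 0.
This matches the Laguerre equation x y'' + (1 - x) y' + n y = 0 with n = 6; the polynomial solution is L_6(x).
With y = sum_k a_k x^k, matching x^k gives (k+1)k a_{k+1} + (k+1) a_{k+1} - k a_k + n a_k = 0, i.e. (k+1)^2 a_{k+1} = (k - n) a_k = (k - 6) a_k. The right side vanishes at k = 6, so the series terminates at degree 6.
Standard normalization L_n(0) = 1 gives a_0 = 1. Work upward with a_{k+1} = (k - 6) a_k / (k+1)^2:
  a_1 = (0 - 6)(1) / 1^2 = -6/1 = -6
  a_2 = (1 - 6)(-6) / 2^2 = 30/4 = 15/2
  a_3 = (2 - 6)(15/2) / 3^2 = -30/9 = -10/3
  a_4 = (3 - 6)(-10/3) / 4^2 = 10/16 = 5/8
  a_5 = (4 - 6)(5/8) / 5^2 = (-5/4)/25 = -1/20
  a_6 = (5 - 6)(-1/20) / 6^2 = (1/20)/36 = 1/720
Hence L_6(x) = x^6/720 - x^5/20 + 5 x^4/8 - 10 x^3/3 + 15 x^2/2 - 6 x + 1.

L_6(x); series = x^6/720 - x^5/20 + 5 x^4/8 - 10 x^3/3 + 15 x^2/2 - 6 x + 1


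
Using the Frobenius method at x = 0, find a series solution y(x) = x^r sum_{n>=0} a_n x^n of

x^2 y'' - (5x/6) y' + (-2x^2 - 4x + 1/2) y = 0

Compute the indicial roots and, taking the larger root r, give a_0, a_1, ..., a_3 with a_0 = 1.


Write in Frobenius form y'' + (p(x)/x) y' + (q(x)/x^2) y = 0:
  p(x) = -5/6,  q(x) = -2x^2 - 4x + 1/2.
Indicial equation: r(r-1) + (-5/6) r + (1/2) = 0 -> roots r_1 = 3/2, r_2 = 1/3.
Take r = r_1 = 3/2. Let y(x) = x^r sum_{n>=0} a_n x^n with a_0 = 1.
Substitute y = x^r sum a_n x^n and match x^{r+n}. The recurrence is
  D(n) a_n - 4 a_{n-1} - 2 a_{n-2} = 0,  where D(n) = (r+n)(r+n-1) + (-5/6)(r+n) + (1/2).
  a_n = [4 a_{n-1} + 2 a_{n-2}] / D(n).
Since the indicial polynomial factors as (r - r_1)(r - r_2), D(n) = (r_1 + n - r_1)(r_1 + n - r_2) = n(n + 7/6).
Evaluating step by step (a_0 = 1):
  n = 1: D(1) = 1(1 + 7/6) = 13/6; numerator = 4(1) = 4; a_1 = (4)/(13/6) = 24/13
  n = 2: D(2) = 2(2 + 7/6) = 19/3; numerator = 4(24/13) + 2(1) = 122/13; a_2 = (122/13)/(19/3) = 366/247
  n = 3: D(3) = 3(3 + 7/6) = 25/2; numerator = 4(366/247) + 2(24/13) = 2376/247; a_3 = (2376/247)/(25/2) = 4752/6175

r = 3/2; a_0 = 1; a_1 = 24/13; a_2 = 366/247; a_3 = 4752/6175


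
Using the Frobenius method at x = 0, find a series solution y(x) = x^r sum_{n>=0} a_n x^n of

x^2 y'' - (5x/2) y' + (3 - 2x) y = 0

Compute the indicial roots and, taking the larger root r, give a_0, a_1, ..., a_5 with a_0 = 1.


Write in Frobenius form y'' + (p(x)/x) y' + (q(x)/x^2) y = 0:
  p(x) = -5/2,  q(x) = 3 - 2x.
Indicial equation: r(r-1) + (-5/2) r + (3) = 0 -> roots r_1 = 2, r_2 = 3/2.
Take r = r_1 = 2. Let y(x) = x^r sum_{n>=0} a_n x^n with a_0 = 1.
Substitute y = x^r sum a_n x^n and match x^{r+n}. The recurrence is
  D(n) a_n - 2 a_{n-1} = 0,  where D(n) = (r+n)(r+n-1) + (-5/2)(r+n) + (3).
  a_n = 2 / D(n) * a_{n-1}.
Since the indicial polynomial factors as (r - r_1)(r - r_2), D(n) = (r_1 + n - r_1)(r_1 + n - r_2) = n(n + 1/2).
Evaluating step by step (a_0 = 1):
  n = 1: D(1) = 1(1 + 1/2) = 3/2; numerator = 2(1) = 2; a_1 = (2)/(3/2) = 4/3
  n = 2: D(2) = 2(2 + 1/2) = 5; numerator = 2(4/3) = 8/3; a_2 = (8/3)/(5) = 8/15
  n = 3: D(3) = 3(3 + 1/2) = 21/2; numerator = 2(8/15) = 16/15; a_3 = (16/15)/(21/2) = 32/315
  n = 4: D(4) = 4(4 + 1/2) = 18; numerator = 2(32/315) = 64/315; a_4 = (64/315)/(18) = 32/2835
  n = 5: D(5) = 5(5 + 1/2) = 55/2; numerator = 2(32/2835) = 64/2835; a_5 = (64/2835)/(55/2) = 128/155925

r = 2; a_0 = 1; a_1 = 4/3; a_2 = 8/15; a_3 = 32/315; a_4 = 32/2835; a_5 = 128/155925


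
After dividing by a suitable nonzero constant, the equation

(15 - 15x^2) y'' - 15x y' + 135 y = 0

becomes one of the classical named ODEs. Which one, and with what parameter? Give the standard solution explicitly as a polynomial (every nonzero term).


All three coefficients share the factor 15; dividing through by 15 gives  (1 - x^2) y'' - x y' + 9 y = 0.
This matches the Chebyshev equation (1 - x^2) y'' - x y' + n^2 y = 0 (note the -x y' term, not -2x y') with n^2 = 9, so n = 3; the polynomial solution is T_3(x).
With y = sum_k a_k x^k, matching x^k gives (k+2)(k+1) a_{k+2} = (k^2 - n^2) a_k = (k - 3)(k + 3) a_k. The right side vanishes at k = 3, so the series with the parity of 3 terminates at degree 3.
Standard normalization: leading coefficient of T_n is 2^(n-1), so a_3 = 2^2 = 4. Work downward with a_k = (k+1)(k+2) a_{k+2} / ((k - 3)(k + 3)):
  a_1 = (2)(3)(4) / ((1 - 3)(1 + 3)) = 24/(-8) = -3
Hence T_3(x) = 4 x^3 - 3 x.

T_3(x); series = 4 x^3 - 3 x


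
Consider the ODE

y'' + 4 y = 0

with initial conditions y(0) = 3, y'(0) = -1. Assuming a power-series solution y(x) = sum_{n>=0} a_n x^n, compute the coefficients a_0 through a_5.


Ansatz: y(x) = sum_{n>=0} a_n x^n, so y'(x) = sum_{n>=1} n a_n x^(n-1) and y''(x) = sum_{n>=2} n(n-1) a_n x^(n-2).
Substitute into P(x) y'' + Q(x) y' + R(x) y = 0 with P(x) = 1, Q(x) = 0, R(x) = 4, and match powers of x.
Initial conditions: a_0 = 3, a_1 = -1.
Setting the coefficient of each power of x to zero and solving order by order (substituting the coefficients already found):
  x^0: 2 a_2 + 4 a_0 = 0  ->  2 a_2 = -4 a_0 = -12  ->  a_2 = -6
  x^1: 6 a_3 + 4 a_1 = 0  ->  6 a_3 = -4 a_1 = 4  ->  a_3 = 2/3
  x^2: 12 a_4 + 4 a_2 = 0  ->  12 a_4 = -4 a_2 = 24  ->  a_4 = 2
  x^3: 20 a_5 + 4 a_3 = 0  ->  20 a_5 = -4 a_3 = -8/3  ->  a_5 = -2/15
Truncated series: y(x) = 3 - x - 6 x^2 + (2/3) x^3 + 2 x^4 - (2/15) x^5 + O(x^6).

a_0 = 3; a_1 = -1; a_2 = -6; a_3 = 2/3; a_4 = 2; a_5 = -2/15


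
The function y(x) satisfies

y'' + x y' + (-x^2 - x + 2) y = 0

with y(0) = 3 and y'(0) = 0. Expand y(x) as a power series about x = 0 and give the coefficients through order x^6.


Ansatz: y(x) = sum_{n>=0} a_n x^n, so y'(x) = sum_{n>=1} n a_n x^(n-1) and y''(x) = sum_{n>=2} n(n-1) a_n x^(n-2).
Substitute into P(x) y'' + Q(x) y' + R(x) y = 0 with P(x) = 1, Q(x) = x, R(x) = -x^2 - x + 2, and match powers of x.
Initial conditions: a_0 = 3, a_1 = 0.
Setting the coefficient of each power of x to zero and solving order by order (substituting the coefficients already found):
  x^0: 2 a_2 + 2 a_0 = 0  ->  2 a_2 = -2 a_0 = -6  ->  a_2 = -3
  x^1: 6 a_3 + 3 a_1 - a_0 = 0  ->  6 a_3 = -3 a_1 + a_0 = 3  ->  a_3 = 1/2
  x^2: 12 a_4 + 4 a_2 - a_1 - a_0 = 0  ->  12 a_4 = -4 a_2 + a_1 + a_0 = 15  ->  a_4 = 5/4
  x^3: 20 a_5 + 5 a_3 - a_2 - a_1 = 0  ->  20 a_5 = -5 a_3 + a_2 + a_1 = -11/2  ->  a_5 = -11/40
  x^4: 30 a_6 + 6 a_4 - a_3 - a_2 = 0  ->  30 a_6 = -6 a_4 + a_3 + a_2 = -10  ->  a_6 = -1/3
Truncated series: y(x) = 3 - 3 x^2 + (1/2) x^3 + (5/4) x^4 - (11/40) x^5 - (1/3) x^6 + O(x^7).

a_0 = 3; a_1 = 0; a_2 = -3; a_3 = 1/2; a_4 = 5/4; a_5 = -11/40; a_6 = -1/3


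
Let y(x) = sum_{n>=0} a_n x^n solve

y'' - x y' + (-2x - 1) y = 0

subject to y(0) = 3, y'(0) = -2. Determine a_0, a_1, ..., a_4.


Ansatz: y(x) = sum_{n>=0} a_n x^n, so y'(x) = sum_{n>=1} n a_n x^(n-1) and y''(x) = sum_{n>=2} n(n-1) a_n x^(n-2).
Substitute into P(x) y'' + Q(x) y' + R(x) y = 0 with P(x) = 1, Q(x) = -x, R(x) = -2x - 1, and match powers of x.
Initial conditions: a_0 = 3, a_1 = -2.
Setting the coefficient of each power of x to zero and solving order by order (substituting the coefficients already found):
  x^0: 2 a_2 - a_0 = 0  ->  2 a_2 = a_0 = 3  ->  a_2 = 3/2
  x^1: 6 a_3 - 2 a_1 - 2 a_0 = 0  ->  6 a_3 = 2 a_1 + 2 a_0 = 2  ->  a_3 = 1/3
  x^2: 12 a_4 - 3 a_2 - 2 a_1 = 0  ->  12 a_4 = 3 a_2 + 2 a_1 = 1/2  ->  a_4 = 1/24
Truncated series: y(x) = 3 - 2 x + (3/2) x^2 + (1/3) x^3 + (1/24) x^4 + O(x^5).

a_0 = 3; a_1 = -2; a_2 = 3/2; a_3 = 1/3; a_4 = 1/24


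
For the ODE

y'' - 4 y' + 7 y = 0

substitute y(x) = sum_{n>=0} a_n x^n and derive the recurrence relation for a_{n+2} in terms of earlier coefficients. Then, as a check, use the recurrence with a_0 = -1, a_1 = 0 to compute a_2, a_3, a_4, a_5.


Substitute y = sum_n a_n x^n.
y''(x) has coefficient (n+2)(n+1) a_{n+2} at x^n;
-4 y'(x) has coefficient -4 (n+1) a_{n+1} at x^n;
7 y(x) has coefficient 7 a_n at x^n.
Matching x^n: (n+2)(n+1) a_{n+2} - 4 (n+1) a_{n+1} + 7 a_n = 0.
Thus a_{n+2} = [4 (n+1) a_{n+1} - 7 a_n] / ((n+1)(n+2)).

Check with a_0 = -1, a_1 = 0 (apply the recurrence for n = 0, 1, 2, 3): a_0 = -1, a_1 = 0, a_2 = 7/2, a_3 = 14/3, a_4 = 21/8, a_5 = 7/15.

a_(n+2) = [4 (n+1) a_(n+1) - 7 a_n] / ((n+1)(n+2)); check: a_0 = -1, a_1 = 0, a_2 = 7/2, a_3 = 14/3, a_4 = 21/8, a_5 = 7/15


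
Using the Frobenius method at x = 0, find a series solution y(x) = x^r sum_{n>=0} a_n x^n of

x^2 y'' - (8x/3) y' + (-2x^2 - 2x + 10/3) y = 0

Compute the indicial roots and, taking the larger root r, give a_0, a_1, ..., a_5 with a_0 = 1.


Write in Frobenius form y'' + (p(x)/x) y' + (q(x)/x^2) y = 0:
  p(x) = -8/3,  q(x) = -2x^2 - 2x + 10/3.
Indicial equation: r(r-1) + (-8/3) r + (10/3) = 0 -> roots r_1 = 2, r_2 = 5/3.
Take r = r_1 = 2. Let y(x) = x^r sum_{n>=0} a_n x^n with a_0 = 1.
Substitute y = x^r sum a_n x^n and match x^{r+n}. The recurrence is
  D(n) a_n - 2 a_{n-1} - 2 a_{n-2} = 0,  where D(n) = (r+n)(r+n-1) + (-8/3)(r+n) + (10/3).
  a_n = [2 a_{n-1} + 2 a_{n-2}] / D(n).
Since the indicial polynomial factors as (r - r_1)(r - r_2), D(n) = (r_1 + n - r_1)(r_1 + n - r_2) = n(n + 1/3).
Evaluating step by step (a_0 = 1):
  n = 1: D(1) = 1(1 + 1/3) = 4/3; numerator = 2(1) = 2; a_1 = (2)/(4/3) = 3/2
  n = 2: D(2) = 2(2 + 1/3) = 14/3; numerator = 2(3/2) + 2(1) = 5; a_2 = (5)/(14/3) = 15/14
  n = 3: D(3) = 3(3 + 1/3) = 10; numerator = 2(15/14) + 2(3/2) = 36/7; a_3 = (36/7)/(10) = 18/35
  n = 4: D(4) = 4(4 + 1/3) = 52/3; numerator = 2(18/35) + 2(15/14) = 111/35; a_4 = (111/35)/(52/3) = 333/1820
  n = 5: D(5) = 5(5 + 1/3) = 80/3; numerator = 2(333/1820) + 2(18/35) = 1269/910; a_5 = (1269/910)/(80/3) = 3807/72800

r = 2; a_0 = 1; a_1 = 3/2; a_2 = 15/14; a_3 = 18/35; a_4 = 333/1820; a_5 = 3807/72800


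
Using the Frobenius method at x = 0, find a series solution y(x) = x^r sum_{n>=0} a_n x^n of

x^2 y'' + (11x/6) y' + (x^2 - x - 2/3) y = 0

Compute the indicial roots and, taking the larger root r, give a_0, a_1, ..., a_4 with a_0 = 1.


Write in Frobenius form y'' + (p(x)/x) y' + (q(x)/x^2) y = 0:
  p(x) = 11/6,  q(x) = x^2 - x - 2/3.
Indicial equation: r(r-1) + (11/6) r + (-2/3) = 0 -> roots r_1 = 1/2, r_2 = -4/3.
Take r = r_1 = 1/2. Let y(x) = x^r sum_{n>=0} a_n x^n with a_0 = 1.
Substitute y = x^r sum a_n x^n and match x^{r+n}. The recurrence is
  D(n) a_n - 1 a_{n-1} + 1 a_{n-2} = 0,  where D(n) = (r+n)(r+n-1) + (11/6)(r+n) + (-2/3).
  a_n = [1 a_{n-1} - 1 a_{n-2}] / D(n).
Since the indicial polynomial factors as (r - r_1)(r - r_2), D(n) = (r_1 + n - r_1)(r_1 + n - r_2) = n(n + 11/6).
Evaluating step by step (a_0 = 1):
  n = 1: D(1) = 1(1 + 11/6) = 17/6; numerator = 1(1) = 1; a_1 = (1)/(17/6) = 6/17
  n = 2: D(2) = 2(2 + 11/6) = 23/3; numerator = 1(6/17) - 1(1) = -11/17; a_2 = (-11/17)/(23/3) = -33/391
  n = 3: D(3) = 3(3 + 11/6) = 29/2; numerator = 1(-33/391) - 1(6/17) = -171/391; a_3 = (-171/391)/(29/2) = -342/11339
  n = 4: D(4) = 4(4 + 11/6) = 70/3; numerator = 1(-342/11339) - 1(-33/391) = 615/11339; a_4 = (615/11339)/(70/3) = 369/158746

r = 1/2; a_0 = 1; a_1 = 6/17; a_2 = -33/391; a_3 = -342/11339; a_4 = 369/158746


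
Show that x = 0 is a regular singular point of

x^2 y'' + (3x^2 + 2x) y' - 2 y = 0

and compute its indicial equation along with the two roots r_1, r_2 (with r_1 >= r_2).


Divide by x^2 to reach normal form y'' + P_1(x) y' + P_2(x) y = 0 with P_1(x) = 3 + 2/x and P_2(x) = -2/x^2.
x = 0 is a singular point because the y'-coefficient 3 + 2/x has a pole at x = 0 and the y-coefficient -2/x^2 has a pole at x = 0.
It is a regular singular point because x P_1(x) = p(x) = 3x + 2 and x^2 P_2(x) = q(x) = -2 are polynomials, hence analytic at x = 0.
p(0) = 2,  q(0) = -2.
Indicial equation: r(r-1) + p(0) r + q(0) = 0, i.e. r^2 + (p(0) - 1) r + q(0) = 0, i.e. r^2 + 1 r - 2 = 0.
Discriminant: (1)^2 - 4(-2) = 9, so r = (-1 ± 3)/2.
Solving: r_1 = 1, r_2 = -2.

indicial: r^2 + 1 r - 2 = 0; roots r_1 = 1, r_2 = -2


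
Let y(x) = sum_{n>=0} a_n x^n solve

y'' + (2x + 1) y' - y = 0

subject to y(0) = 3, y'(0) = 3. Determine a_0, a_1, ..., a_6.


Ansatz: y(x) = sum_{n>=0} a_n x^n, so y'(x) = sum_{n>=1} n a_n x^(n-1) and y''(x) = sum_{n>=2} n(n-1) a_n x^(n-2).
Substitute into P(x) y'' + Q(x) y' + R(x) y = 0 with P(x) = 1, Q(x) = 2x + 1, R(x) = -1, and match powers of x.
Initial conditions: a_0 = 3, a_1 = 3.
Setting the coefficient of each power of x to zero and solving order by order (substituting the coefficients already found):
  x^0: 2 a_2 + a_1 - a_0 = 0  ->  2 a_2 = -a_1 + a_0 = 0  ->  a_2 = 0
  x^1: 6 a_3 + 2 a_2 + a_1 = 0  ->  6 a_3 = -2 a_2 - a_1 = -3  ->  a_3 = -1/2
  x^2: 12 a_4 + 3 a_3 + 3 a_2 = 0  ->  12 a_4 = -3 a_3 - 3 a_2 = 3/2  ->  a_4 = 1/8
  x^3: 20 a_5 + 4 a_4 + 5 a_3 = 0  ->  20 a_5 = -4 a_4 - 5 a_3 = 2  ->  a_5 = 1/10
  x^4: 30 a_6 + 5 a_5 + 7 a_4 = 0  ->  30 a_6 = -5 a_5 - 7 a_4 = -11/8  ->  a_6 = -11/240
Truncated series: y(x) = 3 + 3 x - (1/2) x^3 + (1/8) x^4 + (1/10) x^5 - (11/240) x^6 + O(x^7).

a_0 = 3; a_1 = 3; a_2 = 0; a_3 = -1/2; a_4 = 1/8; a_5 = 1/10; a_6 = -11/240


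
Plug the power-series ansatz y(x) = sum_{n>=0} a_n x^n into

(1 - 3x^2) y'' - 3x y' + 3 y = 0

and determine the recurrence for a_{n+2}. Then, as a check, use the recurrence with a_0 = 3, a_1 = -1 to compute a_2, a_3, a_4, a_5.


Substitute y = sum_n a_n x^n.
(1 - 3 x^2) y'' contributes (n+2)(n+1) a_{n+2} - 3 n(n-1) a_n at x^n.
-3 x y'(x) contributes -3 n a_n at x^n.
3 y(x) contributes 3 a_n at x^n.
Matching x^n: (n+2)(n+1) a_{n+2} + (-3 n(n-1) - 3 n + 3) a_n = 0.
Thus a_{n+2} = (3 n(n-1) + 3 n - 3) / ((n+1)(n+2)) * a_n.

Check with a_0 = 3, a_1 = -1 (apply the recurrence for n = 0, 1, 2, 3): a_0 = 3, a_1 = -1, a_2 = -9/2, a_3 = 0, a_4 = -27/8, a_5 = 0.

a_(n+2) = (3 n(n-1) + 3 n - 3) / ((n+1)(n+2)) * a_n; check: a_0 = 3, a_1 = -1, a_2 = -9/2, a_3 = 0, a_4 = -27/8, a_5 = 0


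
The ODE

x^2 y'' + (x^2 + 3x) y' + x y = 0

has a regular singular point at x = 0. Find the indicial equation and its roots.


Divide by x^2 to reach normal form y'' + P_1(x) y' + P_2(x) y = 0 with P_1(x) = 1 + 3/x and P_2(x) = 1/x.
x = 0 is a singular point because the y'-coefficient 1 + 3/x has a pole at x = 0 and the y-coefficient 1/x has a pole at x = 0.
It is a regular singular point because x P_1(x) = p(x) = x + 3 and x^2 P_2(x) = q(x) = x are polynomials, hence analytic at x = 0.
p(0) = 3,  q(0) = 0.
Indicial equation: r(r-1) + p(0) r + q(0) = 0, i.e. r^2 + (p(0) - 1) r + q(0) = 0, i.e. r^2 + 2 r = 0.
Discriminant: (2)^2 - 4(0) = 4, so r = (-2 ± 2)/2.
Solving: r_1 = 0, r_2 = -2.

indicial: r^2 + 2 r = 0; roots r_1 = 0, r_2 = -2


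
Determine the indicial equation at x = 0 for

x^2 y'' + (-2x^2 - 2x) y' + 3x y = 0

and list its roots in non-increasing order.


Divide by x^2 to reach normal form y'' + P_1(x) y' + P_2(x) y = 0 with P_1(x) = -2 - 2/x and P_2(x) = 3/x.
x = 0 is a singular point because the y'-coefficient -2 - 2/x has a pole at x = 0 and the y-coefficient 3/x has a pole at x = 0.
It is a regular singular point because x P_1(x) = p(x) = -2x - 2 and x^2 P_2(x) = q(x) = 3x are polynomials, hence analytic at x = 0.
p(0) = -2,  q(0) = 0.
Indicial equation: r(r-1) + p(0) r + q(0) = 0, i.e. r^2 + (p(0) - 1) r + q(0) = 0, i.e. r^2 - 3 r = 0.
Discriminant: (-3)^2 - 4(0) = 9, so r = (3 ± 3)/2.
Solving: r_1 = 3, r_2 = 0.

indicial: r^2 - 3 r = 0; roots r_1 = 3, r_2 = 0


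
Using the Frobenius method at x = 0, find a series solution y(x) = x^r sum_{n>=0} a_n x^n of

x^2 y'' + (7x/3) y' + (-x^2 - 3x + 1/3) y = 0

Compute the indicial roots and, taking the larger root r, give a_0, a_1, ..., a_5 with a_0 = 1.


Write in Frobenius form y'' + (p(x)/x) y' + (q(x)/x^2) y = 0:
  p(x) = 7/3,  q(x) = -x^2 - 3x + 1/3.
Indicial equation: r(r-1) + (7/3) r + (1/3) = 0 -> roots r_1 = -1/3, r_2 = -1.
Take r = r_1 = -1/3. Let y(x) = x^r sum_{n>=0} a_n x^n with a_0 = 1.
Substitute y = x^r sum a_n x^n and match x^{r+n}. The recurrence is
  D(n) a_n - 3 a_{n-1} - 1 a_{n-2} = 0,  where D(n) = (r+n)(r+n-1) + (7/3)(r+n) + (1/3).
  a_n = [3 a_{n-1} + 1 a_{n-2}] / D(n).
Since the indicial polynomial factors as (r - r_1)(r - r_2), D(n) = (r_1 + n - r_1)(r_1 + n - r_2) = n(n + 2/3).
Evaluating step by step (a_0 = 1):
  n = 1: D(1) = 1(1 + 2/3) = 5/3; numerator = 3(1) = 3; a_1 = (3)/(5/3) = 9/5
  n = 2: D(2) = 2(2 + 2/3) = 16/3; numerator = 3(9/5) + 1(1) = 32/5; a_2 = (32/5)/(16/3) = 6/5
  n = 3: D(3) = 3(3 + 2/3) = 11; numerator = 3(6/5) + 1(9/5) = 27/5; a_3 = (27/5)/(11) = 27/55
  n = 4: D(4) = 4(4 + 2/3) = 56/3; numerator = 3(27/55) + 1(6/5) = 147/55; a_4 = (147/55)/(56/3) = 63/440
  n = 5: D(5) = 5(5 + 2/3) = 85/3; numerator = 3(63/440) + 1(27/55) = 81/88; a_5 = (81/88)/(85/3) = 243/7480

r = -1/3; a_0 = 1; a_1 = 9/5; a_2 = 6/5; a_3 = 27/55; a_4 = 63/440; a_5 = 243/7480


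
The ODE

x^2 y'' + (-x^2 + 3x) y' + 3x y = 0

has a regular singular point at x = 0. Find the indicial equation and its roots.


Divide by x^2 to reach normal form y'' + P_1(x) y' + P_2(x) y = 0 with P_1(x) = -1 + 3/x and P_2(x) = 3/x.
x = 0 is a singular point because the y'-coefficient -1 + 3/x has a pole at x = 0 and the y-coefficient 3/x has a pole at x = 0.
It is a regular singular point because x P_1(x) = p(x) = 3 - x and x^2 P_2(x) = q(x) = 3x are polynomials, hence analytic at x = 0.
p(0) = 3,  q(0) = 0.
Indicial equation: r(r-1) + p(0) r + q(0) = 0, i.e. r^2 + (p(0) - 1) r + q(0) = 0, i.e. r^2 + 2 r = 0.
Discriminant: (2)^2 - 4(0) = 4, so r = (-2 ± 2)/2.
Solving: r_1 = 0, r_2 = -2.

indicial: r^2 + 2 r = 0; roots r_1 = 0, r_2 = -2


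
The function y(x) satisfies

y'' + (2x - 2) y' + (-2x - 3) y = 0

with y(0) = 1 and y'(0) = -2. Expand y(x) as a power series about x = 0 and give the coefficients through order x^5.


Ansatz: y(x) = sum_{n>=0} a_n x^n, so y'(x) = sum_{n>=1} n a_n x^(n-1) and y''(x) = sum_{n>=2} n(n-1) a_n x^(n-2).
Substitute into P(x) y'' + Q(x) y' + R(x) y = 0 with P(x) = 1, Q(x) = 2x - 2, R(x) = -2x - 3, and match powers of x.
Initial conditions: a_0 = 1, a_1 = -2.
Setting the coefficient of each power of x to zero and solving order by order (substituting the coefficients already found):
  x^0: 2 a_2 - 2 a_1 - 3 a_0 = 0  ->  2 a_2 = 2 a_1 + 3 a_0 = -1  ->  a_2 = -1/2
  x^1: 6 a_3 - 4 a_2 - a_1 - 2 a_0 = 0  ->  6 a_3 = 4 a_2 + a_1 + 2 a_0 = -2  ->  a_3 = -1/3
  x^2: 12 a_4 - 6 a_3 + a_2 - 2 a_1 = 0  ->  12 a_4 = 6 a_3 - a_2 + 2 a_1 = -11/2  ->  a_4 = -11/24
  x^3: 20 a_5 - 8 a_4 + 3 a_3 - 2 a_2 = 0  ->  20 a_5 = 8 a_4 - 3 a_3 + 2 a_2 = -11/3  ->  a_5 = -11/60
Truncated series: y(x) = 1 - 2 x - (1/2) x^2 - (1/3) x^3 - (11/24) x^4 - (11/60) x^5 + O(x^6).

a_0 = 1; a_1 = -2; a_2 = -1/2; a_3 = -1/3; a_4 = -11/24; a_5 = -11/60


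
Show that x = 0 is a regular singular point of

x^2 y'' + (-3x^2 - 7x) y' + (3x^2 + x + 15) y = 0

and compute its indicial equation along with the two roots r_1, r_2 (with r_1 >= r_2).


Divide by x^2 to reach normal form y'' + P_1(x) y' + P_2(x) y = 0 with P_1(x) = -3 - 7/x and P_2(x) = 3 + 1/x + 15/x^2.
x = 0 is a singular point because the y'-coefficient -3 - 7/x has a pole at x = 0 and the y-coefficient 3 + 1/x + 15/x^2 has a pole at x = 0.
It is a regular singular point because x P_1(x) = p(x) = -3x - 7 and x^2 P_2(x) = q(x) = 3x^2 + x + 15 are polynomials, hence analytic at x = 0.
p(0) = -7,  q(0) = 15.
Indicial equation: r(r-1) + p(0) r + q(0) = 0, i.e. r^2 + (p(0) - 1) r + q(0) = 0, i.e. r^2 - 8 r + 15 = 0.
Discriminant: (-8)^2 - 4(15) = 4, so r = (8 ± 2)/2.
Solving: r_1 = 5, r_2 = 3.

indicial: r^2 - 8 r + 15 = 0; roots r_1 = 5, r_2 = 3


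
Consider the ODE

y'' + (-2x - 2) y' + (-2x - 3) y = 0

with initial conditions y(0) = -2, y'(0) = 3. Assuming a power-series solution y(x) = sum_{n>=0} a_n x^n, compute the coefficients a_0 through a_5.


Ansatz: y(x) = sum_{n>=0} a_n x^n, so y'(x) = sum_{n>=1} n a_n x^(n-1) and y''(x) = sum_{n>=2} n(n-1) a_n x^(n-2).
Substitute into P(x) y'' + Q(x) y' + R(x) y = 0 with P(x) = 1, Q(x) = -2x - 2, R(x) = -2x - 3, and match powers of x.
Initial conditions: a_0 = -2, a_1 = 3.
Setting the coefficient of each power of x to zero and solving order by order (substituting the coefficients already found):
  x^0: 2 a_2 - 2 a_1 - 3 a_0 = 0  ->  2 a_2 = 2 a_1 + 3 a_0 = 0  ->  a_2 = 0
  x^1: 6 a_3 - 4 a_2 - 5 a_1 - 2 a_0 = 0  ->  6 a_3 = 4 a_2 + 5 a_1 + 2 a_0 = 11  ->  a_3 = 11/6
  x^2: 12 a_4 - 6 a_3 - 7 a_2 - 2 a_1 = 0  ->  12 a_4 = 6 a_3 + 7 a_2 + 2 a_1 = 17  ->  a_4 = 17/12
  x^3: 20 a_5 - 8 a_4 - 9 a_3 - 2 a_2 = 0  ->  20 a_5 = 8 a_4 + 9 a_3 + 2 a_2 = 167/6  ->  a_5 = 167/120
Truncated series: y(x) = -2 + 3 x + (11/6) x^3 + (17/12) x^4 + (167/120) x^5 + O(x^6).

a_0 = -2; a_1 = 3; a_2 = 0; a_3 = 11/6; a_4 = 17/12; a_5 = 167/120


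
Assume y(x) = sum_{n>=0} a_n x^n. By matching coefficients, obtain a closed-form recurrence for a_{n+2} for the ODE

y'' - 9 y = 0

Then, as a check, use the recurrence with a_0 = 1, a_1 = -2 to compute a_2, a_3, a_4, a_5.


Substitute y = sum_n a_n x^n into y'' + (const) y = 0.
y''(x) = sum_{n>=0} (n+2)(n+1) a_{n+2} x^n.
The ODE becomes sum_n [(n+2)(n+1) a_{n+2} - 9 a_n] x^n = 0.
Setting each coefficient to zero gives the recurrence:
  (n+2)(n+1) a_{n+2} - 9 a_n = 0,
  a_{n+2} = 9 / ((n+1)(n+2)) a_n.

Check with a_0 = 1, a_1 = -2 (apply the recurrence for n = 0, 1, 2, 3): a_0 = 1, a_1 = -2, a_2 = 9/2, a_3 = -3, a_4 = 27/8, a_5 = -27/20.

a_{n+2} = 9/((n+1)(n+2)) * a_n; check: a_0 = 1, a_1 = -2, a_2 = 9/2, a_3 = -3, a_4 = 27/8, a_5 = -27/20


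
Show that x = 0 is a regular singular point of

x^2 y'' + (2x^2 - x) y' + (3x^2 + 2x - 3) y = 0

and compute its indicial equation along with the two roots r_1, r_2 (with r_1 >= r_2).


Divide by x^2 to reach normal form y'' + P_1(x) y' + P_2(x) y = 0 with P_1(x) = 2 - 1/x and P_2(x) = 3 + 2/x - 3/x^2.
x = 0 is a singular point because the y'-coefficient 2 - 1/x has a pole at x = 0 and the y-coefficient 3 + 2/x - 3/x^2 has a pole at x = 0.
It is a regular singular point because x P_1(x) = p(x) = 2x - 1 and x^2 P_2(x) = q(x) = 3x^2 + 2x - 3 are polynomials, hence analytic at x = 0.
p(0) = -1,  q(0) = -3.
Indicial equation: r(r-1) + p(0) r + q(0) = 0, i.e. r^2 + (p(0) - 1) r + q(0) = 0, i.e. r^2 - 2 r - 3 = 0.
Discriminant: (-2)^2 - 4(-3) = 16, so r = (2 ± 4)/2.
Solving: r_1 = 3, r_2 = -1.

indicial: r^2 - 2 r - 3 = 0; roots r_1 = 3, r_2 = -1


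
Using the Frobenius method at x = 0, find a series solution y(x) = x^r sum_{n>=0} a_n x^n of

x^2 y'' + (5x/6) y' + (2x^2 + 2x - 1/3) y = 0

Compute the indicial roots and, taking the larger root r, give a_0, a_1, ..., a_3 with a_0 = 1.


Write in Frobenius form y'' + (p(x)/x) y' + (q(x)/x^2) y = 0:
  p(x) = 5/6,  q(x) = 2x^2 + 2x - 1/3.
Indicial equation: r(r-1) + (5/6) r + (-1/3) = 0 -> roots r_1 = 2/3, r_2 = -1/2.
Take r = r_1 = 2/3. Let y(x) = x^r sum_{n>=0} a_n x^n with a_0 = 1.
Substitute y = x^r sum a_n x^n and match x^{r+n}. The recurrence is
  D(n) a_n + 2 a_{n-1} + 2 a_{n-2} = 0,  where D(n) = (r+n)(r+n-1) + (5/6)(r+n) + (-1/3).
  a_n = [-2 a_{n-1} - 2 a_{n-2}] / D(n).
Since the indicial polynomial factors as (r - r_1)(r - r_2), D(n) = (r_1 + n - r_1)(r_1 + n - r_2) = n(n + 7/6).
Evaluating step by step (a_0 = 1):
  n = 1: D(1) = 1(1 + 7/6) = 13/6; numerator = -2(1) = -2; a_1 = (-2)/(13/6) = -12/13
  n = 2: D(2) = 2(2 + 7/6) = 19/3; numerator = -2(-12/13) - 2(1) = -2/13; a_2 = (-2/13)/(19/3) = -6/247
  n = 3: D(3) = 3(3 + 7/6) = 25/2; numerator = -2(-6/247) - 2(-12/13) = 36/19; a_3 = (36/19)/(25/2) = 72/475

r = 2/3; a_0 = 1; a_1 = -12/13; a_2 = -6/247; a_3 = 72/475


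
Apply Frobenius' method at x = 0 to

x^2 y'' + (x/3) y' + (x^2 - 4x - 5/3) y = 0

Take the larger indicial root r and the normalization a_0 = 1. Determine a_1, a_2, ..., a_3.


Write in Frobenius form y'' + (p(x)/x) y' + (q(x)/x^2) y = 0:
  p(x) = 1/3,  q(x) = x^2 - 4x - 5/3.
Indicial equation: r(r-1) + (1/3) r + (-5/3) = 0 -> roots r_1 = 5/3, r_2 = -1.
Take r = r_1 = 5/3. Let y(x) = x^r sum_{n>=0} a_n x^n with a_0 = 1.
Substitute y = x^r sum a_n x^n and match x^{r+n}. The recurrence is
  D(n) a_n - 4 a_{n-1} + 1 a_{n-2} = 0,  where D(n) = (r+n)(r+n-1) + (1/3)(r+n) + (-5/3).
  a_n = [4 a_{n-1} - 1 a_{n-2}] / D(n).
Since the indicial polynomial factors as (r - r_1)(r - r_2), D(n) = (r_1 + n - r_1)(r_1 + n - r_2) = n(n + 8/3).
Evaluating step by step (a_0 = 1):
  n = 1: D(1) = 1(1 + 8/3) = 11/3; numerator = 4(1) = 4; a_1 = (4)/(11/3) = 12/11
  n = 2: D(2) = 2(2 + 8/3) = 28/3; numerator = 4(12/11) - 1(1) = 37/11; a_2 = (37/11)/(28/3) = 111/308
  n = 3: D(3) = 3(3 + 8/3) = 17; numerator = 4(111/308) - 1(12/11) = 27/77; a_3 = (27/77)/(17) = 27/1309

r = 5/3; a_0 = 1; a_1 = 12/11; a_2 = 111/308; a_3 = 27/1309


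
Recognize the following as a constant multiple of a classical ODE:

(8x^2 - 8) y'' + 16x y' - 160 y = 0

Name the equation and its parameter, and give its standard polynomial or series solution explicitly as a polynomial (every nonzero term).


All three coefficients share the factor -8; dividing through by -8 gives  (1 - x^2) y'' - 2x y' + 20 y = 0.
This matches the Legendre equation (1 - x^2) y'' - 2x y' + n(n+1) y = 0 (note the -2x y' term) with n(n+1) = 20, so n = 4; the polynomial solution is P_4(x).
With y = sum_k a_k x^k, matching x^k gives (k+2)(k+1) a_{k+2} = [k(k+1) - n(n+1)] a_k = (k - 4)(k + 5) a_k. The right side vanishes at k = 4, so the series with the parity of 4 terminates at degree 4.
Standard normalization (P_n(1) = 1): leading coefficient (2n)!/(2^n (n!)^2) = 40320/(16*576) = 35/8, so a_4 = 35/8. Work downward with a_k = (k+1)(k+2) a_{k+2} / ((k - 4)(k + 5)):
  a_2 = (3)(4)(35/8) / ((2 - 4)(2 + 5)) = (105/2)/(-14) = -15/4
  a_0 = (1)(2)(-15/4) / ((0 - 4)(0 + 5)) = (-15/2)/(-20) = 3/8
Hence P_4(x) = 35 x^4/8 - 15 x^2/4 + 3/8.

P_4(x); series = 35 x^4/8 - 15 x^2/4 + 3/8


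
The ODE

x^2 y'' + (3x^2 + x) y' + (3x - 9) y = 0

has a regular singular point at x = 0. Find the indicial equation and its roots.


Divide by x^2 to reach normal form y'' + P_1(x) y' + P_2(x) y = 0 with P_1(x) = 3 + 1/x and P_2(x) = 3/x - 9/x^2.
x = 0 is a singular point because the y'-coefficient 3 + 1/x has a pole at x = 0 and the y-coefficient 3/x - 9/x^2 has a pole at x = 0.
It is a regular singular point because x P_1(x) = p(x) = 3x + 1 and x^2 P_2(x) = q(x) = 3x - 9 are polynomials, hence analytic at x = 0.
p(0) = 1,  q(0) = -9.
Indicial equation: r(r-1) + p(0) r + q(0) = 0, i.e. r^2 + (p(0) - 1) r + q(0) = 0, i.e. r^2 - 9 = 0.
Discriminant: (0)^2 - 4(-9) = 36, so r = (0 ± 6)/2.
Solving: r_1 = 3, r_2 = -3.

indicial: r^2 - 9 = 0; roots r_1 = 3, r_2 = -3


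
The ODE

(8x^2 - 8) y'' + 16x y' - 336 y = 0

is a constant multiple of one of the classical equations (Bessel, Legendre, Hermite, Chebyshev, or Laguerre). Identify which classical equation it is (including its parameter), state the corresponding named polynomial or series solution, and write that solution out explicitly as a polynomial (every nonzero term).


All three coefficients share the factor -8; dividing through by -8 gives  (1 - x^2) y'' - 2x y' + 42 y = 0.
This matches the Legendre equation (1 - x^2) y'' - 2x y' + n(n+1) y = 0 (note the -2x y' term) with n(n+1) = 42, so n = 6; the polynomial solution is P_6(x).
With y = sum_k a_k x^k, matching x^k gives (k+2)(k+1) a_{k+2} = [k(k+1) - n(n+1)] a_k = (k - 6)(k + 7) a_k. The right side vanishes at k = 6, so the series with the parity of 6 terminates at degree 6.
Standard normalization (P_n(1) = 1): leading coefficient (2n)!/(2^n (n!)^2) = 479001600/(64*518400) = 231/16, so a_6 = 231/16. Work downward with a_k = (k+1)(k+2) a_{k+2} / ((k - 6)(k + 7)):
  a_4 = (5)(6)(231/16) / ((4 - 6)(4 + 7)) = (3465/8)/(-22) = -315/16
  a_2 = (3)(4)(-315/16) / ((2 - 6)(2 + 7)) = (-945/4)/(-36) = 105/16
  a_0 = (1)(2)(105/16) / ((0 - 6)(0 + 7)) = (105/8)/(-42) = -5/16
Hence P_6(x) = 231 x^6/16 - 315 x^4/16 + 105 x^2/16 - 5/16.

P_6(x); series = 231 x^6/16 - 315 x^4/16 + 105 x^2/16 - 5/16


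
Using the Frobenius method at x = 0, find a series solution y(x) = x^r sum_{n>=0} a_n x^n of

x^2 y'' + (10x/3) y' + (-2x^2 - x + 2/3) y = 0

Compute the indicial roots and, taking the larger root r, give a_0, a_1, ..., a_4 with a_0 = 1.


Write in Frobenius form y'' + (p(x)/x) y' + (q(x)/x^2) y = 0:
  p(x) = 10/3,  q(x) = -2x^2 - x + 2/3.
Indicial equation: r(r-1) + (10/3) r + (2/3) = 0 -> roots r_1 = -1/3, r_2 = -2.
Take r = r_1 = -1/3. Let y(x) = x^r sum_{n>=0} a_n x^n with a_0 = 1.
Substitute y = x^r sum a_n x^n and match x^{r+n}. The recurrence is
  D(n) a_n - 1 a_{n-1} - 2 a_{n-2} = 0,  where D(n) = (r+n)(r+n-1) + (10/3)(r+n) + (2/3).
  a_n = [1 a_{n-1} + 2 a_{n-2}] / D(n).
Since the indicial polynomial factors as (r - r_1)(r - r_2), D(n) = (r_1 + n - r_1)(r_1 + n - r_2) = n(n + 5/3).
Evaluating step by step (a_0 = 1):
  n = 1: D(1) = 1(1 + 5/3) = 8/3; numerator = 1(1) = 1; a_1 = (1)/(8/3) = 3/8
  n = 2: D(2) = 2(2 + 5/3) = 22/3; numerator = 1(3/8) + 2(1) = 19/8; a_2 = (19/8)/(22/3) = 57/176
  n = 3: D(3) = 3(3 + 5/3) = 14; numerator = 1(57/176) + 2(3/8) = 189/176; a_3 = (189/176)/(14) = 27/352
  n = 4: D(4) = 4(4 + 5/3) = 68/3; numerator = 1(27/352) + 2(57/176) = 255/352; a_4 = (255/352)/(68/3) = 45/1408

r = -1/3; a_0 = 1; a_1 = 3/8; a_2 = 57/176; a_3 = 27/352; a_4 = 45/1408


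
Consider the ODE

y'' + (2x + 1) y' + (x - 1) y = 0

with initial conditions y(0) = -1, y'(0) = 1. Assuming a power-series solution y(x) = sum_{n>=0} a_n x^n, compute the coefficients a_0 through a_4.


Ansatz: y(x) = sum_{n>=0} a_n x^n, so y'(x) = sum_{n>=1} n a_n x^(n-1) and y''(x) = sum_{n>=2} n(n-1) a_n x^(n-2).
Substitute into P(x) y'' + Q(x) y' + R(x) y = 0 with P(x) = 1, Q(x) = 2x + 1, R(x) = x - 1, and match powers of x.
Initial conditions: a_0 = -1, a_1 = 1.
Setting the coefficient of each power of x to zero and solving order by order (substituting the coefficients already found):
  x^0: 2 a_2 + a_1 - a_0 = 0  ->  2 a_2 = -a_1 + a_0 = -2  ->  a_2 = -1
  x^1: 6 a_3 + 2 a_2 + a_1 + a_0 = 0  ->  6 a_3 = -2 a_2 - a_1 - a_0 = 2  ->  a_3 = 1/3
  x^2: 12 a_4 + 3 a_3 + 3 a_2 + a_1 = 0  ->  12 a_4 = -3 a_3 - 3 a_2 - a_1 = 1  ->  a_4 = 1/12
Truncated series: y(x) = -1 + x - x^2 + (1/3) x^3 + (1/12) x^4 + O(x^5).

a_0 = -1; a_1 = 1; a_2 = -1; a_3 = 1/3; a_4 = 1/12


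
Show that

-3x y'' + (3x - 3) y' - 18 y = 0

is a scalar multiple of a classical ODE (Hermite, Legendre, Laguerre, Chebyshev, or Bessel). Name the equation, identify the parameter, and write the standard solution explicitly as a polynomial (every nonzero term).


All three coefficients share the factor -3; dividing through by -3 gives  x y'' + (1 - x) y' + 6 y = 0.
This matches the Laguerre equation x y'' + (1 - x) y' + n y = 0 with n = 6; the polynomial solution is L_6(x).
With y = sum_k a_k x^k, matching x^k gives (k+1)k a_{k+1} + (k+1) a_{k+1} - k a_k + n a_k = 0, i.e. (k+1)^2 a_{k+1} = (k - n) a_k = (k - 6) a_k. The right side vanishes at k = 6, so the series terminates at degree 6.
Standard normalization L_n(0) = 1 gives a_0 = 1. Work upward with a_{k+1} = (k - 6) a_k / (k+1)^2:
  a_1 = (0 - 6)(1) / 1^2 = -6/1 = -6
  a_2 = (1 - 6)(-6) / 2^2 = 30/4 = 15/2
  a_3 = (2 - 6)(15/2) / 3^2 = -30/9 = -10/3
  a_4 = (3 - 6)(-10/3) / 4^2 = 10/16 = 5/8
  a_5 = (4 - 6)(5/8) / 5^2 = (-5/4)/25 = -1/20
  a_6 = (5 - 6)(-1/20) / 6^2 = (1/20)/36 = 1/720
Hence L_6(x) = x^6/720 - x^5/20 + 5 x^4/8 - 10 x^3/3 + 15 x^2/2 - 6 x + 1.

L_6(x); series = x^6/720 - x^5/20 + 5 x^4/8 - 10 x^3/3 + 15 x^2/2 - 6 x + 1


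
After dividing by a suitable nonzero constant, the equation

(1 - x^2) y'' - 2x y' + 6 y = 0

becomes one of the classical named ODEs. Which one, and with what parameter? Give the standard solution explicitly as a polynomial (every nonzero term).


The equation is already in a standard form:  (1 - x^2) y'' - 2x y' + 6 y = 0.
This matches the Legendre equation (1 - x^2) y'' - 2x y' + n(n+1) y = 0 (note the -2x y' term) with n(n+1) = 6, so n = 2; the polynomial solution is P_2(x).
With y = sum_k a_k x^k, matching x^k gives (k+2)(k+1) a_{k+2} = [k(k+1) - n(n+1)] a_k = (k - 2)(k + 3) a_k. The right side vanishes at k = 2, so the series with the parity of 2 terminates at degree 2.
Standard normalization (P_n(1) = 1): leading coefficient (2n)!/(2^n (n!)^2) = 24/(4*4) = 3/2, so a_2 = 3/2. Work downward with a_k = (k+1)(k+2) a_{k+2} / ((k - 2)(k + 3)):
  a_0 = (1)(2)(3/2) / ((0 - 2)(0 + 3)) = 3/(-6) = -1/2
Hence P_2(x) = 3 x^2/2 - 1/2.

P_2(x); series = 3 x^2/2 - 1/2


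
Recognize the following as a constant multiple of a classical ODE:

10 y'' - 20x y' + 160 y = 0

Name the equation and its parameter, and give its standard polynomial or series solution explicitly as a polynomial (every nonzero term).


All three coefficients share the factor 10; dividing through by 10 gives  y'' - 2x y' + 16 y = 0.
This matches the Hermite equation y'' - 2x y' + 2n y = 0 with 2n = 16, so n = 8; the polynomial solution is H_8(x).
With y = sum_k a_k x^k, matching x^k gives (k+2)(k+1) a_{k+2} = 2(k - n) a_k = 2(k - 8) a_k. The right side vanishes at k = 8, so the series with the parity of 8 terminates at degree 8.
Standard normalization: leading coefficient of H_n is 2^n, so a_8 = 2^8 = 256. Work downward with a_k = (k+1)(k+2) a_{k+2} / (2(k - n)):
  a_6 = (7)(8)(256) / (2(6 - 8)) = 14336/(-4) = -3584
  a_4 = (5)(6)(-3584) / (2(4 - 8)) = -107520/(-8) = 13440
  a_2 = (3)(4)(13440) / (2(2 - 8)) = 161280/(-12) = -13440
  a_0 = (1)(2)(-13440) / (2(0 - 8)) = -26880/(-16) = 1680
Hence H_8(x) = 256 x^8 - 3584 x^6 + 13440 x^4 - 13440 x^2 + 1680.

H_8(x); series = 256 x^8 - 3584 x^6 + 13440 x^4 - 13440 x^2 + 1680


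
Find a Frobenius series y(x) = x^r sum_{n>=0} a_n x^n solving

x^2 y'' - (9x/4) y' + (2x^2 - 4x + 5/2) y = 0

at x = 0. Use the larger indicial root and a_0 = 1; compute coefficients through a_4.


Write in Frobenius form y'' + (p(x)/x) y' + (q(x)/x^2) y = 0:
  p(x) = -9/4,  q(x) = 2x^2 - 4x + 5/2.
Indicial equation: r(r-1) + (-9/4) r + (5/2) = 0 -> roots r_1 = 2, r_2 = 5/4.
Take r = r_1 = 2. Let y(x) = x^r sum_{n>=0} a_n x^n with a_0 = 1.
Substitute y = x^r sum a_n x^n and match x^{r+n}. The recurrence is
  D(n) a_n - 4 a_{n-1} + 2 a_{n-2} = 0,  where D(n) = (r+n)(r+n-1) + (-9/4)(r+n) + (5/2).
  a_n = [4 a_{n-1} - 2 a_{n-2}] / D(n).
Since the indicial polynomial factors as (r - r_1)(r - r_2), D(n) = (r_1 + n - r_1)(r_1 + n - r_2) = n(n + 3/4).
Evaluating step by step (a_0 = 1):
  n = 1: D(1) = 1(1 + 3/4) = 7/4; numerator = 4(1) = 4; a_1 = (4)/(7/4) = 16/7
  n = 2: D(2) = 2(2 + 3/4) = 11/2; numerator = 4(16/7) - 2(1) = 50/7; a_2 = (50/7)/(11/2) = 100/77
  n = 3: D(3) = 3(3 + 3/4) = 45/4; numerator = 4(100/77) - 2(16/7) = 48/77; a_3 = (48/77)/(45/4) = 64/1155
  n = 4: D(4) = 4(4 + 3/4) = 19; numerator = 4(64/1155) - 2(100/77) = -392/165; a_4 = (-392/165)/(19) = -392/3135

r = 2; a_0 = 1; a_1 = 16/7; a_2 = 100/77; a_3 = 64/1155; a_4 = -392/3135


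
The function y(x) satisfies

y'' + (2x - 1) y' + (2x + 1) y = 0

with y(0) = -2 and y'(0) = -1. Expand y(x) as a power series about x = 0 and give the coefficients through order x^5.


Ansatz: y(x) = sum_{n>=0} a_n x^n, so y'(x) = sum_{n>=1} n a_n x^(n-1) and y''(x) = sum_{n>=2} n(n-1) a_n x^(n-2).
Substitute into P(x) y'' + Q(x) y' + R(x) y = 0 with P(x) = 1, Q(x) = 2x - 1, R(x) = 2x + 1, and match powers of x.
Initial conditions: a_0 = -2, a_1 = -1.
Setting the coefficient of each power of x to zero and solving order by order (substituting the coefficients already found):
  x^0: 2 a_2 - a_1 + a_0 = 0  ->  2 a_2 = a_1 - a_0 = 1  ->  a_2 = 1/2
  x^1: 6 a_3 - 2 a_2 + 3 a_1 + 2 a_0 = 0  ->  6 a_3 = 2 a_2 - 3 a_1 - 2 a_0 = 8  ->  a_3 = 4/3
  x^2: 12 a_4 - 3 a_3 + 5 a_2 + 2 a_1 = 0  ->  12 a_4 = 3 a_3 - 5 a_2 - 2 a_1 = 7/2  ->  a_4 = 7/24
  x^3: 20 a_5 - 4 a_4 + 7 a_3 + 2 a_2 = 0  ->  20 a_5 = 4 a_4 - 7 a_3 - 2 a_2 = -55/6  ->  a_5 = -11/24
Truncated series: y(x) = -2 - x + (1/2) x^2 + (4/3) x^3 + (7/24) x^4 - (11/24) x^5 + O(x^6).

a_0 = -2; a_1 = -1; a_2 = 1/2; a_3 = 4/3; a_4 = 7/24; a_5 = -11/24


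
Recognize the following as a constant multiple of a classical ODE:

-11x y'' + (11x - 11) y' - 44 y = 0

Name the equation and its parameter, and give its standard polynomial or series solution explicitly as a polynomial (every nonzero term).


All three coefficients share the factor -11; dividing through by -11 gives  x y'' + (1 - x) y' + 4 y = 0.
This matches the Laguerre equation x y'' + (1 - x) y' + n y = 0 with n = 4; the polynomial solution is L_4(x).
With y = sum_k a_k x^k, matching x^k gives (k+1)k a_{k+1} + (k+1) a_{k+1} - k a_k + n a_k = 0, i.e. (k+1)^2 a_{k+1} = (k - n) a_k = (k - 4) a_k. The right side vanishes at k = 4, so the series terminates at degree 4.
Standard normalization L_n(0) = 1 gives a_0 = 1. Work upward with a_{k+1} = (k - 4) a_k / (k+1)^2:
  a_1 = (0 - 4)(1) / 1^2 = -4/1 = -4
  a_2 = (1 - 4)(-4) / 2^2 = 12/4 = 3
  a_3 = (2 - 4)(3) / 3^2 = -6/9 = -2/3
  a_4 = (3 - 4)(-2/3) / 4^2 = (2/3)/16 = 1/24
Hence L_4(x) = x^4/24 - 2 x^3/3 + 3 x^2 - 4 x + 1.

L_4(x); series = x^4/24 - 2 x^3/3 + 3 x^2 - 4 x + 1


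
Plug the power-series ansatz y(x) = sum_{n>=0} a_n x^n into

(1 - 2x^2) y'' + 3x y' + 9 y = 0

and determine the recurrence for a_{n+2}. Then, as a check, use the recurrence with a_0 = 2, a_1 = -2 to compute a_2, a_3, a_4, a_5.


Substitute y = sum_n a_n x^n.
(1 - 2 x^2) y'' contributes (n+2)(n+1) a_{n+2} - 2 n(n-1) a_n at x^n.
3 x y'(x) contributes 3 n a_n at x^n.
9 y(x) contributes 9 a_n at x^n.
Matching x^n: (n+2)(n+1) a_{n+2} + (-2 n(n-1) + 3 n + 9) a_n = 0.
Thus a_{n+2} = (2 n(n-1) - 3 n - 9) / ((n+1)(n+2)) * a_n.

Check with a_0 = 2, a_1 = -2 (apply the recurrence for n = 0, 1, 2, 3): a_0 = 2, a_1 = -2, a_2 = -9, a_3 = 4, a_4 = 33/4, a_5 = -6/5.

a_(n+2) = (2 n(n-1) - 3 n - 9) / ((n+1)(n+2)) * a_n; check: a_0 = 2, a_1 = -2, a_2 = -9, a_3 = 4, a_4 = 33/4, a_5 = -6/5


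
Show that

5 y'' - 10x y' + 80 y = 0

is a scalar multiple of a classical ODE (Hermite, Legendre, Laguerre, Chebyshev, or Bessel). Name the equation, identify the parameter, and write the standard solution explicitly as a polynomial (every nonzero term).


All three coefficients share the factor 5; dividing through by 5 gives  y'' - 2x y' + 16 y = 0.
This matches the Hermite equation y'' - 2x y' + 2n y = 0 with 2n = 16, so n = 8; the polynomial solution is H_8(x).
With y = sum_k a_k x^k, matching x^k gives (k+2)(k+1) a_{k+2} = 2(k - n) a_k = 2(k - 8) a_k. The right side vanishes at k = 8, so the series with the parity of 8 terminates at degree 8.
Standard normalization: leading coefficient of H_n is 2^n, so a_8 = 2^8 = 256. Work downward with a_k = (k+1)(k+2) a_{k+2} / (2(k - n)):
  a_6 = (7)(8)(256) / (2(6 - 8)) = 14336/(-4) = -3584
  a_4 = (5)(6)(-3584) / (2(4 - 8)) = -107520/(-8) = 13440
  a_2 = (3)(4)(13440) / (2(2 - 8)) = 161280/(-12) = -13440
  a_0 = (1)(2)(-13440) / (2(0 - 8)) = -26880/(-16) = 1680
Hence H_8(x) = 256 x^8 - 3584 x^6 + 13440 x^4 - 13440 x^2 + 1680.

H_8(x); series = 256 x^8 - 3584 x^6 + 13440 x^4 - 13440 x^2 + 1680
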